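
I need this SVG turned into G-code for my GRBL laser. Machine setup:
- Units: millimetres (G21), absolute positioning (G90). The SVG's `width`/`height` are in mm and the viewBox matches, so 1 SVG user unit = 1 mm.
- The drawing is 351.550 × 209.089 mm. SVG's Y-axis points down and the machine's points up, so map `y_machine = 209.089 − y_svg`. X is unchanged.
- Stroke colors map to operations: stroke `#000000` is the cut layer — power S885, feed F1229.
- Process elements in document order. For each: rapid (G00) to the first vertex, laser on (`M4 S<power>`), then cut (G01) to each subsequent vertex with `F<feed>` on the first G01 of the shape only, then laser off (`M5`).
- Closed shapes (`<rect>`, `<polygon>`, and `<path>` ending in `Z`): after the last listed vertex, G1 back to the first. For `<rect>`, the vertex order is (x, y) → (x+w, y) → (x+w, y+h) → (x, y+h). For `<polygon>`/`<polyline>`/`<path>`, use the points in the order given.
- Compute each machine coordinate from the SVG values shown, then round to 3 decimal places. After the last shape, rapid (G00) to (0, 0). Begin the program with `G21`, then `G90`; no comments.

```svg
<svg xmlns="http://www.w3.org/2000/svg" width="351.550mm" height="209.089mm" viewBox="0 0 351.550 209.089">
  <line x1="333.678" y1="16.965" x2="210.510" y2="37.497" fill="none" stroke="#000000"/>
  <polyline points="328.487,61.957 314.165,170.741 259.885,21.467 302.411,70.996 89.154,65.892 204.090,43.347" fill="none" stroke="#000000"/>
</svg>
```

G21
G90
G00 X333.678 Y192.124
M4 S885
G01 X210.510 Y171.592 F1229
M5
G00 X328.487 Y147.132
M4 S885
G01 X314.165 Y38.348 F1229
G01 X259.885 Y187.622
G01 X302.411 Y138.093
G01 X89.154 Y143.197
G01 X204.090 Y165.742
M5
G00 X0.000 Y0.000

Since the viewBox matches the mm dimensions, user units are millimetres directly. The only transform is the Y-flip y_m = 209.089 − y_svg.

Shape 1 is a line segment drawn with `<line>`. Its stroke #000000 means cut at S885, F1229. After flipping Y the toolpath is (333.678,192.124) → (210.510,171.592).

Shape 2 is a open polyline drawn with `<polyline>`. Its stroke #000000 means cut at S885, F1229. After flipping Y the toolpath is (328.487,147.132) → (314.165,38.348) → (259.885,187.622) → (302.411,138.093) → (89.154,143.197) → (204.090,165.742).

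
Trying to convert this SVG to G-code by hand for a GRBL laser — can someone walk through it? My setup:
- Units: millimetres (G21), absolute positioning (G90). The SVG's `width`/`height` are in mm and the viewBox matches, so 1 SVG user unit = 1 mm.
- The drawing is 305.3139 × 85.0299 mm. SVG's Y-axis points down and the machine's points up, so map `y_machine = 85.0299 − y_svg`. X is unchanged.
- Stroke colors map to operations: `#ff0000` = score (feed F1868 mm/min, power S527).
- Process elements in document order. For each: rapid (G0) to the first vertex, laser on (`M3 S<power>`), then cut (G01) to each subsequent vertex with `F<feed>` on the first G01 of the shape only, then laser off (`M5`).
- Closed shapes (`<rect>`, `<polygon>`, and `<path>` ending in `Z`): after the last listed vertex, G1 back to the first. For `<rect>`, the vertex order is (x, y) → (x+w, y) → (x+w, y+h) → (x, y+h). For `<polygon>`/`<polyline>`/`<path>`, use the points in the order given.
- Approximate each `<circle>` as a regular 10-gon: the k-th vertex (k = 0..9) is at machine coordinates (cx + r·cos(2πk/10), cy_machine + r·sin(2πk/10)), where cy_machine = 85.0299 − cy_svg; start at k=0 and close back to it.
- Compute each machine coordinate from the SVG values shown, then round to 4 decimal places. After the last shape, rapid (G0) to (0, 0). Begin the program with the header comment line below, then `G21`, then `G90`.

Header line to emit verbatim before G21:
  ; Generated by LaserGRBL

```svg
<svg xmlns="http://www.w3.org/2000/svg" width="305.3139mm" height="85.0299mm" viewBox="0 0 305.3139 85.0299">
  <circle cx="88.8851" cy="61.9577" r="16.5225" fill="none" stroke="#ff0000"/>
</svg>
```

Since the viewBox matches the mm dimensions, user units are millimetres directly. The only transform is the Y-flip y_m = 85.0299 − y_svg.

Shape 1 is a circle drawn with `<circle>`. Its stroke #ff0000 means score at S527, F1868. After flipping Y the toolpath is (105.4076,23.0722) → (102.2521,32.7839) → (93.9908,38.7860) → (83.7794,38.7860) → (75.5181,32.7839) → (72.3626,23.0722) → (75.5181,13.3605) → (83.7794,7.3584) → (93.9908,7.3584) → (102.2521,13.3605) → (105.4076,23.0722), returning to the start.

; Generated by LaserGRBL
G21
G90
G0 X105.4076 Y23.0722
M3 S527
G01 X102.2521 Y32.7839 F1868
G01 X93.9908 Y38.7860
G01 X83.7794 Y38.7860
G01 X75.5181 Y32.7839
G01 X72.3626 Y23.0722
G01 X75.5181 Y13.3605
G01 X83.7794 Y7.3584
G01 X93.9908 Y7.3584
G01 X102.2521 Y13.3605
G01 X105.4076 Y23.0722
M5
G0 X0.0000 Y0.0000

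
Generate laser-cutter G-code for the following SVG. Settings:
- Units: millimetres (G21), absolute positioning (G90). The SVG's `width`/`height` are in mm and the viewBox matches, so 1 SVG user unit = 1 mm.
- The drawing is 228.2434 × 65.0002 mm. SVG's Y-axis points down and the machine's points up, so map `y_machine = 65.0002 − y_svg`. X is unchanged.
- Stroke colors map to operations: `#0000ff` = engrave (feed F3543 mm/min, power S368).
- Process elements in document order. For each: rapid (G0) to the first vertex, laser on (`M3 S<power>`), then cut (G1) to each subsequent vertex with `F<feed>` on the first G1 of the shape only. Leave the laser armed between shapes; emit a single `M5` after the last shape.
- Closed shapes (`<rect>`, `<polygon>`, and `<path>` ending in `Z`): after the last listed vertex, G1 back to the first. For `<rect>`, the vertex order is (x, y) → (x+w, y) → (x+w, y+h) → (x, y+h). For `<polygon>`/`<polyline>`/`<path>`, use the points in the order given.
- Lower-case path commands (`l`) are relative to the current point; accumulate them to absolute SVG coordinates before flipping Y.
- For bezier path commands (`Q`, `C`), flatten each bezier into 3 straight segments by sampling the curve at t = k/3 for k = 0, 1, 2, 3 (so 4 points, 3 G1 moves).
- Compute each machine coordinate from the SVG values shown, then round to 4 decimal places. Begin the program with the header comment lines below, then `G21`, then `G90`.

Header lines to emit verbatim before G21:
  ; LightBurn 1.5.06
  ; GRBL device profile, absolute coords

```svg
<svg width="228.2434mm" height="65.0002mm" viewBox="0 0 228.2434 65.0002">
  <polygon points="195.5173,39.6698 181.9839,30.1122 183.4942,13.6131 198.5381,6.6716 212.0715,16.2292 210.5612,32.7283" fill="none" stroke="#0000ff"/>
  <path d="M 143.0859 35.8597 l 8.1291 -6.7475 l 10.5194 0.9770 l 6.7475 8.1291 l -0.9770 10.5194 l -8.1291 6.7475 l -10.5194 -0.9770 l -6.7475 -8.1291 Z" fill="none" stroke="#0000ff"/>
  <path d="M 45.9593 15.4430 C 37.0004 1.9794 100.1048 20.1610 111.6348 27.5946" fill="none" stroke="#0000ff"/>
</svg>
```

; LightBurn 1.5.06
; GRBL device profile, absolute coords
G21
G90
G0 X195.5173 Y25.3304
M3 S368
G1 X181.9839 Y34.8880 F3543
G1 X183.4942 Y51.3871
G1 X198.5381 Y58.3286
G1 X212.0715 Y48.7710
G1 X210.5612 Y32.2719
G1 X195.5173 Y25.3304
G0 X143.0859 Y29.1405
M3 S368
G1 X151.2150 Y35.8880 F3543
G1 X161.7344 Y34.9110
G1 X168.4819 Y26.7819
G1 X167.5049 Y16.2625
G1 X159.3758 Y9.5150
G1 X148.8564 Y10.4920
G1 X142.1089 Y18.6211
G1 X143.0859 Y29.1405
G0 X45.9593 Y49.5572
M3 S368
G1 X56.4423 Y54.0425 F3543
G1 X87.4925 Y46.8517
G1 X111.6348 Y37.4056
M5

1 u = 1 mm; y_m = 65.0002 − y.

[1] `<polygon>` regular polygon, #0000ff→engrave S368 F3543: (195.5173,25.3304) → (181.9839,34.8880) → (183.4942,51.3871) → (198.5381,58.3286) → (212.0715,48.7710) → (210.5612,32.2719) → (195.5173,25.3304) (closed)

[2] `<path>` regular polygon, #0000ff→engrave S368 F3543: (143.0859,29.1405) → (151.2150,35.8880) → (161.7344,34.9110) → (168.4819,26.7819) → (167.5049,16.2625) → (159.3758,9.5150) → (148.8564,10.4920) → (142.1089,18.6211) → (143.0859,29.1405) (closed)

[3] `<path>` cubic bezier, #0000ff→engrave S368 F3543: (45.9593,49.5572) → (56.4423,54.0425) → (87.4925,46.8517) → (111.6348,37.4056)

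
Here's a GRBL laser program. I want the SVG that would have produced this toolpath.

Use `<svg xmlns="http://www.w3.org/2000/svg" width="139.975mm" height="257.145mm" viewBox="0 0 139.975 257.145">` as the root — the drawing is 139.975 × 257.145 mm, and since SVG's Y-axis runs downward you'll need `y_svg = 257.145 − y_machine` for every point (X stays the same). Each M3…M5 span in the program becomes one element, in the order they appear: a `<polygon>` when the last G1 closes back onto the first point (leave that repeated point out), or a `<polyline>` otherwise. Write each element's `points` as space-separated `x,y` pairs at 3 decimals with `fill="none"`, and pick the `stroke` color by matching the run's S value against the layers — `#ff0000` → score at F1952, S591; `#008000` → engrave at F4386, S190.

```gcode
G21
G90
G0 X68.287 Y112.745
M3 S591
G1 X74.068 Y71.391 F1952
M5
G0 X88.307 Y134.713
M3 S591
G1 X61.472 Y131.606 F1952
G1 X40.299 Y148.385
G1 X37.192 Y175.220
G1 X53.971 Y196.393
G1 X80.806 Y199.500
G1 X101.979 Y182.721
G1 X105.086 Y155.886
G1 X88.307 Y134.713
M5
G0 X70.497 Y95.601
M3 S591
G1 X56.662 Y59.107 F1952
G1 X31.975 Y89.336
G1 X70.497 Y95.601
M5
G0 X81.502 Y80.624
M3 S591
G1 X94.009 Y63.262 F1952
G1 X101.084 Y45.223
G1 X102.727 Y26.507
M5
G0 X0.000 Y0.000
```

<svg xmlns="http://www.w3.org/2000/svg" width="139.975mm" height="257.145mm" viewBox="0 0 139.975 257.145">
  <polyline points="68.287,144.400 74.068,185.754" fill="none" stroke="#ff0000"/>
  <polygon points="88.307,122.432 61.472,125.539 40.299,108.760 37.192,81.925 53.971,60.752 80.806,57.645 101.979,74.424 105.086,101.259" fill="none" stroke="#ff0000"/>
  <polygon points="70.497,161.544 56.662,198.038 31.975,167.809" fill="none" stroke="#ff0000"/>
  <polyline points="81.502,176.521 94.009,193.883 101.084,211.922 102.727,230.638" fill="none" stroke="#ff0000"/>
</svg>

Each laser-on run becomes one SVG element. Flip Y back into SVG space with y_svg = 257.145 − y_machine. Every run uses S591, so all elements get stroke `#ff0000` (score).

Run 1: The run is open, so emit a `<polyline>` with points (Y-flipped): 68.287,144.400 74.068,185.754.

Run 2: The run returns to its start, so emit a `<polygon>` with points (Y-flipped): 88.307,122.432 61.472,125.539 40.299,108.760 37.192,81.925 53.971,60.752 80.806,57.645 101.979,74.424 105.086,101.259.

Run 3: The run returns to its start, so emit a `<polygon>` with points (Y-flipped): 70.497,161.544 56.662,198.038 31.975,167.809.

Run 4: The run is open, so emit a `<polyline>` with points (Y-flipped): 81.502,176.521 94.009,193.883 101.084,211.922 102.727,230.638.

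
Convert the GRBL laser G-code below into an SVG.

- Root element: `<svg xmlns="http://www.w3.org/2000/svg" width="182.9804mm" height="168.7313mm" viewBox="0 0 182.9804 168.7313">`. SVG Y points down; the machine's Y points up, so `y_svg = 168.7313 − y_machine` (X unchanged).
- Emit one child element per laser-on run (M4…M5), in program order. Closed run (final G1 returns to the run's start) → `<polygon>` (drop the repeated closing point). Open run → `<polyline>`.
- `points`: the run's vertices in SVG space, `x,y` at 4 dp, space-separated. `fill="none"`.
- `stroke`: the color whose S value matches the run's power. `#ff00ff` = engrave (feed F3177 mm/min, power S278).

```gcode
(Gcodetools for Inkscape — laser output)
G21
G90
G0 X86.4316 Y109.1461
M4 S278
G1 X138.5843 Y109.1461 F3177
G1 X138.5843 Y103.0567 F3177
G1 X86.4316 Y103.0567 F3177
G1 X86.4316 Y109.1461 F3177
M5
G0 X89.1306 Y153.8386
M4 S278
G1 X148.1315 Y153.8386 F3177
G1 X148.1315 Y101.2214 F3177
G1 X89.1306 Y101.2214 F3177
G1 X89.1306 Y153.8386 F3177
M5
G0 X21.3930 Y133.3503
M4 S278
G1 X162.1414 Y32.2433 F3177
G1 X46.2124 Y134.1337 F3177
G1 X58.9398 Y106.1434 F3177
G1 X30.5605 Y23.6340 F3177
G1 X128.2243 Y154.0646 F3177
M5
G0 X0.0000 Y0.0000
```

Each laser-on run becomes one SVG element. Flip Y back into SVG space with y_svg = 168.7313 − y_machine. Every run uses S278, so all elements get stroke `#ff00ff` (engrave).

Run 1: The run returns to its start, so emit a `<polygon>` with points (Y-flipped): 86.4316,59.5852 138.5843,59.5852 138.5843,65.6746 86.4316,65.6746.

Run 2: The run returns to its start, so emit a `<polygon>` with points (Y-flipped): 89.1306,14.8927 148.1315,14.8927 148.1315,67.5099 89.1306,67.5099.

Run 3: The run is open, so emit a `<polyline>` with points (Y-flipped): 21.3930,35.3810 162.1414,136.4880 46.2124,34.5976 58.9398,62.5879 30.5605,145.0973 128.2243,14.6667.

<svg xmlns="http://www.w3.org/2000/svg" width="182.9804mm" height="168.7313mm" viewBox="0 0 182.9804 168.7313">
  <polygon points="86.4316,59.5852 138.5843,59.5852 138.5843,65.6746 86.4316,65.6746" fill="none" stroke="#ff00ff"/>
  <polygon points="89.1306,14.8927 148.1315,14.8927 148.1315,67.5099 89.1306,67.5099" fill="none" stroke="#ff00ff"/>
  <polyline points="21.3930,35.3810 162.1414,136.4880 46.2124,34.5976 58.9398,62.5879 30.5605,145.0973 128.2243,14.6667" fill="none" stroke="#ff00ff"/>
</svg>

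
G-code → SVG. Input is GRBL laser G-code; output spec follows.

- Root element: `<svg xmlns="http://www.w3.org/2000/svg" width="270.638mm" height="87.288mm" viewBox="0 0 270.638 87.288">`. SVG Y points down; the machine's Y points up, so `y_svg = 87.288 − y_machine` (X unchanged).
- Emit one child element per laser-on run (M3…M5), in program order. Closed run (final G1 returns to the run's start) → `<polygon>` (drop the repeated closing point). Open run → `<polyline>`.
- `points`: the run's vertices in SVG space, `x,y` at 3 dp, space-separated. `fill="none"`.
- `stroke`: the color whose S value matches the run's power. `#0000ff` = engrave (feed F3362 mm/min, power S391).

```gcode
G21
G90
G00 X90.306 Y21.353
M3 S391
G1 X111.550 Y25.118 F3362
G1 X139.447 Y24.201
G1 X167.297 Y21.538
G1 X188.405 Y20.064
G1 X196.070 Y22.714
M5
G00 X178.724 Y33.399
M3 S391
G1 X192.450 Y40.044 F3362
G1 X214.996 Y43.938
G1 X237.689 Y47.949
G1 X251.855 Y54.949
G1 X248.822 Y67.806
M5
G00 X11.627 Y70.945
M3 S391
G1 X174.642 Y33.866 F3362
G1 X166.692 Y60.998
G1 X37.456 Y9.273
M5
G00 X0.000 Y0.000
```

Each laser-on run becomes one SVG element. Flip Y back into SVG space with y_svg = 87.288 − y_machine. Every run uses S391, so all elements get stroke `#0000ff` (engrave).

Run 1: The run is open, so emit a `<polyline>` with points (Y-flipped): 90.306,65.935 111.550,62.170 139.447,63.087 167.297,65.750 188.405,67.224 196.070,64.574.

Run 2: The run is open, so emit a `<polyline>` with points (Y-flipped): 178.724,53.889 192.450,47.244 214.996,43.350 237.689,39.339 251.855,32.339 248.822,19.482.

Run 3: The run is open, so emit a `<polyline>` with points (Y-flipped): 11.627,16.343 174.642,53.422 166.692,26.290 37.456,78.015.

<svg xmlns="http://www.w3.org/2000/svg" width="270.638mm" height="87.288mm" viewBox="0 0 270.638 87.288">
  <polyline points="90.306,65.935 111.550,62.170 139.447,63.087 167.297,65.750 188.405,67.224 196.070,64.574" fill="none" stroke="#0000ff"/>
  <polyline points="178.724,53.889 192.450,47.244 214.996,43.350 237.689,39.339 251.855,32.339 248.822,19.482" fill="none" stroke="#0000ff"/>
  <polyline points="11.627,16.343 174.642,53.422 166.692,26.290 37.456,78.015" fill="none" stroke="#0000ff"/>
</svg>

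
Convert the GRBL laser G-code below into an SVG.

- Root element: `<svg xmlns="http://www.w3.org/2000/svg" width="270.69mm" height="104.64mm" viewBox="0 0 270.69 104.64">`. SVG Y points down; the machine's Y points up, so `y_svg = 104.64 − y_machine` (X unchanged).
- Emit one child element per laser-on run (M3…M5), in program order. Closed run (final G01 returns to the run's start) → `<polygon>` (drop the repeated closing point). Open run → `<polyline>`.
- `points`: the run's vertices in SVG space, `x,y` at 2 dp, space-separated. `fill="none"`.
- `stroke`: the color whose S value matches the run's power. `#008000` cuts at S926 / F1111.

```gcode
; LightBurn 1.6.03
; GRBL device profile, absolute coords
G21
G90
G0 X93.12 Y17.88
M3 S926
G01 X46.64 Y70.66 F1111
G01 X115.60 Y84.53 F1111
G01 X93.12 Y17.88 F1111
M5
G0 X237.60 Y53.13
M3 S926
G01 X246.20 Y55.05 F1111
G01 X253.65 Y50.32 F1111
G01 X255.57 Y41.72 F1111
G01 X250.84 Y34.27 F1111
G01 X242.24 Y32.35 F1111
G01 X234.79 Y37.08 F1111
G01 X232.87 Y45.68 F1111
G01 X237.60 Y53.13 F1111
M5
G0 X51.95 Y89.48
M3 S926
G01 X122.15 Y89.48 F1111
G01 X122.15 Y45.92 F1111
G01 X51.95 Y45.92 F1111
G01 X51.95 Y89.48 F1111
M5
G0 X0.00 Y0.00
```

<svg xmlns="http://www.w3.org/2000/svg" width="270.69mm" height="104.64mm" viewBox="0 0 270.69 104.64">
  <polygon points="93.12,86.76 46.64,33.98 115.60,20.11" fill="none" stroke="#008000"/>
  <polygon points="237.60,51.51 246.20,49.59 253.65,54.32 255.57,62.92 250.84,70.37 242.24,72.29 234.79,67.56 232.87,58.96" fill="none" stroke="#008000"/>
  <polygon points="51.95,15.16 122.15,15.16 122.15,58.72 51.95,58.72" fill="none" stroke="#008000"/>
</svg>

Machine Y-up, SVG Y-down with viewBox height 104.64, so y_svg = 104.64 − y_machine; X carries over. Every run uses S926, so all elements get stroke `#008000` (cut).

Run 1: The run returns to its start, so emit a `<polygon>` with points (Y-flipped): 93.12,86.76 46.64,33.98 115.60,20.11.

Run 2: The run returns to its start, so emit a `<polygon>` with points (Y-flipped): 237.60,51.51 246.20,49.59 253.65,54.32 255.57,62.92 250.84,70.37 242.24,72.29 234.79,67.56 232.87,58.96.

Run 3: The run returns to its start, so emit a `<polygon>` with points (Y-flipped): 51.95,15.16 122.15,15.16 122.15,58.72 51.95,58.72.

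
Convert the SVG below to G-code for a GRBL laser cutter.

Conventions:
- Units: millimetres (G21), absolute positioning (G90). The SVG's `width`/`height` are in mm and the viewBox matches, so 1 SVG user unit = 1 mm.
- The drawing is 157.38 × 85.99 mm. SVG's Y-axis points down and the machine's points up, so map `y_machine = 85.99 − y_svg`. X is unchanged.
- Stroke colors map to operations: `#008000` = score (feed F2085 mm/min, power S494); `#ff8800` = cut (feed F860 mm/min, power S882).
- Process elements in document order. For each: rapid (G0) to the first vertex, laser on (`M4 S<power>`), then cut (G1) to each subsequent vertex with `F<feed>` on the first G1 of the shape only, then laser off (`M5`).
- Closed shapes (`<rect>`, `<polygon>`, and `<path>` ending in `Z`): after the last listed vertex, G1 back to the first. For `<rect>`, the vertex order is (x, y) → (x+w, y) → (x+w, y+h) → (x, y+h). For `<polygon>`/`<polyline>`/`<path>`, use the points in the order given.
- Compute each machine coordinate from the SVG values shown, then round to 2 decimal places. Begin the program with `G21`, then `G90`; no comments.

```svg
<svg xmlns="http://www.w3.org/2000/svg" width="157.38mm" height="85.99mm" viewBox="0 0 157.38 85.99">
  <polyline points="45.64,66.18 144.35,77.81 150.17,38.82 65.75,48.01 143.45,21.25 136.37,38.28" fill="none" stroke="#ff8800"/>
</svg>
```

1 u = 1 mm; y_m = 85.99 − y.

[1] `<polyline>` open polyline, #ff8800→cut S882 F860: (45.64,19.81) → (144.35,8.18) → (150.17,47.17) → (65.75,37.98) → (143.45,64.74) → (136.37,47.71)

G21
G90
G0 X45.64 Y19.81
M4 S882
G1 X144.35 Y8.18 F860
G1 X150.17 Y47.17
G1 X65.75 Y37.98
G1 X143.45 Y64.74
G1 X136.37 Y47.71
M5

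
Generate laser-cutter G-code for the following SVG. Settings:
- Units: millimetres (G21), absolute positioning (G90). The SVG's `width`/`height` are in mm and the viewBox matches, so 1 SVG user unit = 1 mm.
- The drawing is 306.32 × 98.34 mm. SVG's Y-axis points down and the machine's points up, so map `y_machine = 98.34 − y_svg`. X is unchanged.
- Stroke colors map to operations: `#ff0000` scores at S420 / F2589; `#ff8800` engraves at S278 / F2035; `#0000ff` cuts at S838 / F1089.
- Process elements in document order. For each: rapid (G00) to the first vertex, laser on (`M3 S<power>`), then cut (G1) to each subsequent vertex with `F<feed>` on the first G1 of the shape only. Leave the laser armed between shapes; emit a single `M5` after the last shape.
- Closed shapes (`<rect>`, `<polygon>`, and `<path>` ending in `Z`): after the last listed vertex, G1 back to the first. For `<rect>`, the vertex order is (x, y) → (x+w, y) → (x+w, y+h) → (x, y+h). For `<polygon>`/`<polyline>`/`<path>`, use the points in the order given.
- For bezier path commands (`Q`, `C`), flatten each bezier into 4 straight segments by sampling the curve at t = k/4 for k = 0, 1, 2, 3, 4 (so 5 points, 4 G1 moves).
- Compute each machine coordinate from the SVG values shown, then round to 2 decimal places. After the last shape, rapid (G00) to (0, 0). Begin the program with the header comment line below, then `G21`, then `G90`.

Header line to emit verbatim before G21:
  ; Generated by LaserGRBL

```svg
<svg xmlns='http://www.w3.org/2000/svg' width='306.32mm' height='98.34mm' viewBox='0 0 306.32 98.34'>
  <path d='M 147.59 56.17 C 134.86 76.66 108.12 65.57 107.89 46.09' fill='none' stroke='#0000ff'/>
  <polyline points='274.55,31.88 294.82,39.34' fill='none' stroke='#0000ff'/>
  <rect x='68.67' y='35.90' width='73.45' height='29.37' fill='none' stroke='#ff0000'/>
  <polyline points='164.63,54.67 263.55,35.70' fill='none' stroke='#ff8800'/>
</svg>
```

Since the viewBox matches the mm dimensions, user units are millimetres directly. The only transform is the Y-flip y_m = 98.34 − y_svg.

Shape 1 is a cubic bezier drawn with `<path>`. Its stroke #0000ff means cut at S838, F1089. After flipping Y the toolpath is (147.59,42.17) → (136.05,32.36) → (123.05,32.22) → (112.40,39.58) → (107.89,52.25).

Shape 2 is a line segment drawn with `<polyline>`. Its stroke #0000ff means cut at S838, F1089. After flipping Y the toolpath is (274.55,66.46) → (294.82,59.00).

Shape 3 is a rectangle drawn with `<rect>`. Its stroke #ff0000 means score at S420, F2589. After flipping Y the toolpath is (68.67,62.44) → (142.12,62.44) → (142.12,33.07) → (68.67,33.07) → (68.67,62.44), returning to the start.

Shape 4 is a line segment drawn with `<polyline>`. Its stroke #ff8800 means engrave at S278, F2035. After flipping Y the toolpath is (164.63,43.67) → (263.55,62.64).

; Generated by LaserGRBL
G21
G90
G00 X147.59 Y42.17
M3 S838
G1 X136.05 Y32.36 F1089
G1 X123.05 Y32.22
G1 X112.40 Y39.58
G1 X107.89 Y52.25
G00 X274.55 Y66.46
M3 S838
G1 X294.82 Y59.00 F1089
G00 X68.67 Y62.44
M3 S420
G1 X142.12 Y62.44 F2589
G1 X142.12 Y33.07
G1 X68.67 Y33.07
G1 X68.67 Y62.44
G00 X164.63 Y43.67
M3 S278
G1 X263.55 Y62.64 F2035
M5
G00 X0.00 Y0.00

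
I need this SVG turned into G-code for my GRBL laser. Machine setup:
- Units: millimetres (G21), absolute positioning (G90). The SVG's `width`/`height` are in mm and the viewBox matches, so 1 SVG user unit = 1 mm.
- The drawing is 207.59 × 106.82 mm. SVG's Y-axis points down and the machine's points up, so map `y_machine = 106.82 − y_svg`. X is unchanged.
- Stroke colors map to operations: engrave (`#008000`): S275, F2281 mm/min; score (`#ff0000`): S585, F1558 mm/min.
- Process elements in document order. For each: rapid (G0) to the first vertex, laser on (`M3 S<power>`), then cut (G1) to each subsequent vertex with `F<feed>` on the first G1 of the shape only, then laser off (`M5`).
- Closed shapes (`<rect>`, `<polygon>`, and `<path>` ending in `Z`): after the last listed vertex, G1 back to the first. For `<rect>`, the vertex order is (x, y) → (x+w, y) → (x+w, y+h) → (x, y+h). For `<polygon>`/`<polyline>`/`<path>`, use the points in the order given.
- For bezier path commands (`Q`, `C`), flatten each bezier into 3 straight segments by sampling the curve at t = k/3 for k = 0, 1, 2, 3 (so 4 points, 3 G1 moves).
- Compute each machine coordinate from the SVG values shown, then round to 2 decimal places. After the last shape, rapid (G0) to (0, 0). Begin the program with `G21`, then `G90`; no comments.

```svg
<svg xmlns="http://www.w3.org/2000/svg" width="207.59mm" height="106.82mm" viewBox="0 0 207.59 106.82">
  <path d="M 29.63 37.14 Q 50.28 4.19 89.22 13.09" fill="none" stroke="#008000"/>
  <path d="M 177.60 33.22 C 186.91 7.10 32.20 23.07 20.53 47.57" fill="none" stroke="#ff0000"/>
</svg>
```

viewBox `0 0 207.59 106.82` with mm width/height → 1 unit = 1 mm. Flip: y_m = 106.82 − y_svg.

**Shape 1** — `<path>` quadratic bezier, stroke `#008000` → engrave (S275, F2281). Control points (SVG): P0=(29.63,37.14), P1=(50.28,4.19), P2=(89.22,13.09); sampled at t=k/3. Machine vertices: (29.63,69.68) → (45.43,87.00) → (65.29,95.01) → (89.22,93.73). Open path.

**Shape 2** — `<path>` cubic bezier, stroke `#ff0000` → score (S585, F1558). Control points (SVG): P0=(177.60,33.22), P1=(186.91,7.10), P2=(32.20,23.07), P3=(20.53,47.57); sampled at t=k/3. Machine vertices: (177.60,73.60) → (143.61,86.93) → (68.51,79.66) → (20.53,59.25). Open path.

G21
G90
G0 X29.63 Y69.68
M3 S275
G1 X45.43 Y87.00 F2281
G1 X65.29 Y95.01
G1 X89.22 Y93.73
M5
G0 X177.60 Y73.60
M3 S585
G1 X143.61 Y86.93 F1558
G1 X68.51 Y79.66
G1 X20.53 Y59.25
M5
G0 X0.00 Y0.00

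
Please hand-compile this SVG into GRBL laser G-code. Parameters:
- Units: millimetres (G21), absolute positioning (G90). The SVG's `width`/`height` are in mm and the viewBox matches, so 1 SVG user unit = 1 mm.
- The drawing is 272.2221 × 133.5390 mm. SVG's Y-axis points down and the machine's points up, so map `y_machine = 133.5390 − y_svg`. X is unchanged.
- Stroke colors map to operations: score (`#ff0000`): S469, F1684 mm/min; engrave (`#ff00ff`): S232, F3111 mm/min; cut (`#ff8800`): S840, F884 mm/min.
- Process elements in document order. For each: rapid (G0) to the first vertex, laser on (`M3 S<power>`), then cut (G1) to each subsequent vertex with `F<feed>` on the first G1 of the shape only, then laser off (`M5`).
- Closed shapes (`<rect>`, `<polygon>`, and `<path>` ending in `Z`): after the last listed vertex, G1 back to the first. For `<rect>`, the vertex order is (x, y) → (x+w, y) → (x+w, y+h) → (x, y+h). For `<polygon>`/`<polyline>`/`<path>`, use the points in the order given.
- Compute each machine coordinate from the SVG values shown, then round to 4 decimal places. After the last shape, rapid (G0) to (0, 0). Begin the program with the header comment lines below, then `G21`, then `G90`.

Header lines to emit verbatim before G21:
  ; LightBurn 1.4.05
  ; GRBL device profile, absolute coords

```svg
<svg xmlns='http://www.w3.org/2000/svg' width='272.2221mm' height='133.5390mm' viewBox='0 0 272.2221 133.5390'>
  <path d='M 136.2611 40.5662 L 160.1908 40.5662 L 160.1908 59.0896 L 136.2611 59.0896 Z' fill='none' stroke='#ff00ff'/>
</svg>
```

; LightBurn 1.4.05
; GRBL device profile, absolute coords
G21
G90
G0 X136.2611 Y92.9728
M3 S232
G1 X160.1908 Y92.9728 F3111
G1 X160.1908 Y74.4494
G1 X136.2611 Y74.4494
G1 X136.2611 Y92.9728
M5
G0 X0.0000 Y0.0000

Since the viewBox matches the mm dimensions, user units are millimetres directly. The only transform is the Y-flip y_m = 133.5390 − y_svg.

Shape 1 is a rectangle drawn with `<path>`. Its stroke #ff00ff means engrave at S232, F3111. After flipping Y the toolpath is (136.2611,92.9728) → (160.1908,92.9728) → (160.1908,74.4494) → (136.2611,74.4494) → (136.2611,92.9728), returning to the start.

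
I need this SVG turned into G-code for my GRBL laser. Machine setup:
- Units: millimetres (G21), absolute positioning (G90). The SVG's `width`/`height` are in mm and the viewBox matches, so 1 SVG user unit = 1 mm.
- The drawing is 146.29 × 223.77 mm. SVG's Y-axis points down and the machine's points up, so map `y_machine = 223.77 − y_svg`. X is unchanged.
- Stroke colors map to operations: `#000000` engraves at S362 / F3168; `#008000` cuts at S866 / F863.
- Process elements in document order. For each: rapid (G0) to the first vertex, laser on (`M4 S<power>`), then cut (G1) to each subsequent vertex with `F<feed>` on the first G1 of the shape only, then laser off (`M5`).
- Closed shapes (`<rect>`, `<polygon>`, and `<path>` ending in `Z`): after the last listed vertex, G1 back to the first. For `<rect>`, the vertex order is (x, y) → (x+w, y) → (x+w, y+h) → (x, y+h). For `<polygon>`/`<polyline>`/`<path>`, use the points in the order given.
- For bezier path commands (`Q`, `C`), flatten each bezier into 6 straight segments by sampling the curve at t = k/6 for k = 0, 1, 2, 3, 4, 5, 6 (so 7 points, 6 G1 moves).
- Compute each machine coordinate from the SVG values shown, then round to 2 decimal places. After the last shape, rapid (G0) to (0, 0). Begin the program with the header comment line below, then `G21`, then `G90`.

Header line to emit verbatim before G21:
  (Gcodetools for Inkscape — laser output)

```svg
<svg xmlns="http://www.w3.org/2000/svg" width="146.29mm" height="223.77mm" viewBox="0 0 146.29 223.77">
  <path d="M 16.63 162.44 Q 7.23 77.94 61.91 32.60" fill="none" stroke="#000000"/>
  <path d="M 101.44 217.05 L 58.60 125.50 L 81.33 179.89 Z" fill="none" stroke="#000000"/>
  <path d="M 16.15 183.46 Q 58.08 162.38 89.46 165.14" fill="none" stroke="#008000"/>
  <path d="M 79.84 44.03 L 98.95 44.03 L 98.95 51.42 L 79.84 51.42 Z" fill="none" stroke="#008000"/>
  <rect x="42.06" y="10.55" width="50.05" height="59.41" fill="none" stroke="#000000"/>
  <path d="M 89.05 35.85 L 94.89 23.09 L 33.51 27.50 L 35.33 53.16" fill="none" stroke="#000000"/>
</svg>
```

(Gcodetools for Inkscape — laser output)
G21
G90
G0 X16.63 Y61.33
M4 S362
G1 X15.28 Y88.41 F3168
G1 X17.48 Y113.31
G1 X23.25 Y136.04
G1 X32.58 Y156.59
G1 X45.46 Y174.97
G1 X61.91 Y191.17
M5
G0 X101.44 Y6.72
M4 S362
G1 X58.60 Y98.27 F3168
G1 X81.33 Y43.88
G1 X101.44 Y6.72
M5
G0 X16.15 Y40.31
M4 S866
G1 X29.83 Y46.67 F863
G1 X42.93 Y51.71
G1 X55.44 Y55.43
G1 X67.37 Y57.82
G1 X78.71 Y58.89
G1 X89.46 Y58.63
M5
G0 X79.84 Y179.74
M4 S866
G1 X98.95 Y179.74 F863
G1 X98.95 Y172.35
G1 X79.84 Y172.35
G1 X79.84 Y179.74
M5
G0 X42.06 Y213.22
M4 S362
G1 X92.11 Y213.22 F3168
G1 X92.11 Y153.81
G1 X42.06 Y153.81
G1 X42.06 Y213.22
M5
G0 X89.05 Y187.92
M4 S362
G1 X94.89 Y200.68 F3168
G1 X33.51 Y196.27
G1 X35.33 Y170.61
M5
G0 X0.00 Y0.00

Since the viewBox matches the mm dimensions, user units are millimetres directly. The only transform is the Y-flip y_m = 223.77 − y_svg.

Shape 1 is a quadratic bezier drawn with `<path>`. Its stroke #000000 means engrave at S362, F3168. After flipping Y the toolpath is (16.63,61.33) → (15.28,88.41) → (17.48,113.31) → (23.25,136.04) → (32.58,156.59) → (45.46,174.97) → (61.91,191.17).

Shape 2 is a closed polygon drawn with `<path>`. Its stroke #000000 means engrave at S362, F3168. After flipping Y the toolpath is (101.44,6.72) → (58.60,98.27) → (81.33,43.88) → (101.44,6.72), returning to the start.

Shape 3 is a quadratic bezier drawn with `<path>`. Its stroke #008000 means cut at S866, F863. After flipping Y the toolpath is (16.15,40.31) → (29.83,46.67) → (42.93,51.71) → (55.44,55.43) → (67.37,57.82) → (78.71,58.89) → (89.46,58.63).

Shape 4 is a rectangle drawn with `<path>`. Its stroke #008000 means cut at S866, F863. After flipping Y the toolpath is (79.84,179.74) → (98.95,179.74) → (98.95,172.35) → (79.84,172.35) → (79.84,179.74), returning to the start.

Shape 5 is a rectangle drawn with `<rect>`. Its stroke #000000 means engrave at S362, F3168. After flipping Y the toolpath is (42.06,213.22) → (92.11,213.22) → (92.11,153.81) → (42.06,153.81) → (42.06,213.22), returning to the start.

Shape 6 is a open polyline drawn with `<path>`. Its stroke #000000 means engrave at S362, F3168. After flipping Y the toolpath is (89.05,187.92) → (94.89,200.68) → (33.51,196.27) → (35.33,170.61).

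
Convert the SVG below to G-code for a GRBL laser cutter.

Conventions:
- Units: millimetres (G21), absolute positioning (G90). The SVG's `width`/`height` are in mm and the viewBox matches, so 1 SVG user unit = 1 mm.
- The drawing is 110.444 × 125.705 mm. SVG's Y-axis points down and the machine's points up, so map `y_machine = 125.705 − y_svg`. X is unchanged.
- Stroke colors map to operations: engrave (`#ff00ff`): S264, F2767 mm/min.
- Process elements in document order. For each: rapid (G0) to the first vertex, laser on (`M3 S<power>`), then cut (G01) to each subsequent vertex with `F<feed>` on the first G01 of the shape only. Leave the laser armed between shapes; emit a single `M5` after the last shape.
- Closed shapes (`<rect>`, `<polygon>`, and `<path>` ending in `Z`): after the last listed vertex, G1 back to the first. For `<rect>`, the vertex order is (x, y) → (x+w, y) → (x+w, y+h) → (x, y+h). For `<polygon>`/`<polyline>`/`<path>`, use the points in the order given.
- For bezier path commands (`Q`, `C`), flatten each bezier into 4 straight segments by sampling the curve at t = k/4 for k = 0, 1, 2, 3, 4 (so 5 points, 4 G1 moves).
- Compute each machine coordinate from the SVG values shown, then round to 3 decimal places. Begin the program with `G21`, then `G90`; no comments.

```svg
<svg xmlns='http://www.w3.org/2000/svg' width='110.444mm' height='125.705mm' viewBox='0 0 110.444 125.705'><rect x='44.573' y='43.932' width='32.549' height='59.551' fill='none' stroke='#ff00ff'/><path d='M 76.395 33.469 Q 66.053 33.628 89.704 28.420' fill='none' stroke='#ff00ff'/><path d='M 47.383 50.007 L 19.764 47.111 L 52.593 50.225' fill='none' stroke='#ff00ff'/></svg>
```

Since the viewBox matches the mm dimensions, user units are millimetres directly. The only transform is the Y-flip y_m = 125.705 − y_svg.

Shape 1 is a rectangle drawn with `<rect>`. Its stroke #ff00ff means engrave at S264, F2767. After flipping Y the toolpath is (44.573,81.773) → (77.122,81.773) → (77.122,22.222) → (44.573,22.222) → (44.573,81.773), returning to the start.

Shape 2 is a quadratic bezier drawn with `<path>`. Its stroke #ff00ff means engrave at S264, F2767. After flipping Y the toolpath is (76.395,92.236) → (73.349,92.492) → (74.551,93.419) → (80.003,95.016) → (89.704,97.285).

Shape 3 is a open polyline drawn with `<path>`. Its stroke #ff00ff means engrave at S264, F2767. After flipping Y the toolpath is (47.383,75.698) → (19.764,78.594) → (52.593,75.480).

G21
G90
G0 X44.573 Y81.773
M3 S264
G01 X77.122 Y81.773 F2767
G01 X77.122 Y22.222
G01 X44.573 Y22.222
G01 X44.573 Y81.773
G0 X76.395 Y92.236
M3 S264
G01 X73.349 Y92.492 F2767
G01 X74.551 Y93.419
G01 X80.003 Y95.016
G01 X89.704 Y97.285
G0 X47.383 Y75.698
M3 S264
G01 X19.764 Y78.594 F2767
G01 X52.593 Y75.480
M5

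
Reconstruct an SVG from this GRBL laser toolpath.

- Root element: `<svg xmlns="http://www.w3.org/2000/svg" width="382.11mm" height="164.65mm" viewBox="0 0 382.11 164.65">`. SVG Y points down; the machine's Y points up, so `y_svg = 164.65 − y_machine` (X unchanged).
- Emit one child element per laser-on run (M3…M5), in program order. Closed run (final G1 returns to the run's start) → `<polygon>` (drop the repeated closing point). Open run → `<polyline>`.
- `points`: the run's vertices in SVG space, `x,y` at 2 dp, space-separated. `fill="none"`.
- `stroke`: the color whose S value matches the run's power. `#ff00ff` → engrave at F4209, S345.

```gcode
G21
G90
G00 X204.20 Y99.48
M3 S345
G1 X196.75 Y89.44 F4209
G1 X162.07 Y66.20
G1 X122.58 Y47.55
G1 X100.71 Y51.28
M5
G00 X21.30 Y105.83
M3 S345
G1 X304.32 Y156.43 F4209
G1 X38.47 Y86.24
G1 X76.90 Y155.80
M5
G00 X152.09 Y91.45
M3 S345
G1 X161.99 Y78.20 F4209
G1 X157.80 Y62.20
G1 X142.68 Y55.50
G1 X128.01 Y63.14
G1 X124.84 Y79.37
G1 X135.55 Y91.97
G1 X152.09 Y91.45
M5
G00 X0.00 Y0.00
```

<svg xmlns="http://www.w3.org/2000/svg" width="382.11mm" height="164.65mm" viewBox="0 0 382.11 164.65">
  <polyline points="204.20,65.17 196.75,75.21 162.07,98.45 122.58,117.10 100.71,113.37" fill="none" stroke="#ff00ff"/>
  <polyline points="21.30,58.82 304.32,8.22 38.47,78.41 76.90,8.85" fill="none" stroke="#ff00ff"/>
  <polygon points="152.09,73.20 161.99,86.45 157.80,102.45 142.68,109.15 128.01,101.51 124.84,85.28 135.55,72.68" fill="none" stroke="#ff00ff"/>
</svg>

y_svg = 164.65 − y_m. Every run uses S345, so all elements get stroke `#ff00ff` (engrave).

[1] open run; points: 204.20,65.17 196.75,75.21 162.07,98.45 122.58,117.10 100.71,113.37

[2] open run; points: 21.30,58.82 304.32,8.22 38.47,78.41 76.90,8.85

[3] closed run; points: 152.09,73.20 161.99,86.45 157.80,102.45 142.68,109.15 128.01,101.51 124.84,85.28 135.55,72.68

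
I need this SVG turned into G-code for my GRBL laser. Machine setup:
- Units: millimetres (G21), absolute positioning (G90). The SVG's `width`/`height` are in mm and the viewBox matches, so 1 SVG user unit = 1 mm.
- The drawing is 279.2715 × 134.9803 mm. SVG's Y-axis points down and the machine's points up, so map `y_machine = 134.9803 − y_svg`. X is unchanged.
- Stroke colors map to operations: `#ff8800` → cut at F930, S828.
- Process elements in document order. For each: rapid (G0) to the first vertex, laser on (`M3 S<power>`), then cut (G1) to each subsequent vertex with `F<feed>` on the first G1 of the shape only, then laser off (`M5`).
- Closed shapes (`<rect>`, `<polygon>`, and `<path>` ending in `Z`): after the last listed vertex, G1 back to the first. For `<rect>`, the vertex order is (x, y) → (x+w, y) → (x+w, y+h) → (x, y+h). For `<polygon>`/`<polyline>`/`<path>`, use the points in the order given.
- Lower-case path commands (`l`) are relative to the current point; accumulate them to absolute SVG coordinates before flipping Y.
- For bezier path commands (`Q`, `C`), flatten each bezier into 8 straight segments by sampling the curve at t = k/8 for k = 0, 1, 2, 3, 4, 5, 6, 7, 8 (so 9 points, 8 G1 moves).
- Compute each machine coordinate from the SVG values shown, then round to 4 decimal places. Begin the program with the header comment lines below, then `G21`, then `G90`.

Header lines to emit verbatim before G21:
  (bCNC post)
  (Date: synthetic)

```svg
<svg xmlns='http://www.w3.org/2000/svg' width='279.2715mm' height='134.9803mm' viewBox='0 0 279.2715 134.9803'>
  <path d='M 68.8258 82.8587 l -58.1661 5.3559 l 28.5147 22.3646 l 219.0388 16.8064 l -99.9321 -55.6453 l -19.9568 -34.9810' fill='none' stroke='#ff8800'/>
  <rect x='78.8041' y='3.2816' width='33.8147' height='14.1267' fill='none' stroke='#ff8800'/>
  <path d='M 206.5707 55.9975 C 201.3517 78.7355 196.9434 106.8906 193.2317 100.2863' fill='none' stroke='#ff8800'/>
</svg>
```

(bCNC post)
(Date: synthetic)
G21
G90
G0 X68.8258 Y52.1216
M3 S828
G1 X10.6597 Y46.7657 F930
G1 X39.1744 Y24.4011
G1 X258.2132 Y7.5947
G1 X158.2811 Y63.2400
G1 X138.3243 Y98.2210
M5
G0 X78.8041 Y131.6987
M3 S828
G1 X112.6188 Y131.6987 F930
G1 X112.6188 Y117.5720
G1 X78.8041 Y117.5720
G1 X78.8041 Y131.6987
M5
G0 X206.5707 Y78.9828
M3 S828
G1 X204.6514 Y70.2806 F930
G1 X202.8067 Y61.5414
G1 X201.0353 Y53.2359
G1 X199.3360 Y45.8350
G1 X197.7073 Y39.8096
G1 X196.1479 Y35.6304
G1 X194.6565 Y33.7683
G1 X193.2317 Y34.6940
M5

1 u = 1 mm; y_m = 134.9803 − y.

[1] `<path>` open polyline, #ff8800→cut S828 F930: (68.8258,52.1216) → (10.6597,46.7657) → (39.1744,24.4011) → (258.2132,7.5947) → (158.2811,63.2400) → (138.3243,98.2210)

[2] `<rect>` rectangle, #ff8800→cut S828 F930: (78.8041,131.6987) → (112.6188,131.6987) → (112.6188,117.5720) → (78.8041,117.5720) → (78.8041,131.6987) (closed)

[3] `<path>` cubic bezier, #ff8800→cut S828 F930: (206.5707,78.9828) → (204.6514,70.2806) → (202.8067,61.5414) → (201.0353,53.2359) → (199.3360,45.8350) → (197.7073,39.8096) → (196.1479,35.6304) → (194.6565,33.7683) → (193.2317,34.6940)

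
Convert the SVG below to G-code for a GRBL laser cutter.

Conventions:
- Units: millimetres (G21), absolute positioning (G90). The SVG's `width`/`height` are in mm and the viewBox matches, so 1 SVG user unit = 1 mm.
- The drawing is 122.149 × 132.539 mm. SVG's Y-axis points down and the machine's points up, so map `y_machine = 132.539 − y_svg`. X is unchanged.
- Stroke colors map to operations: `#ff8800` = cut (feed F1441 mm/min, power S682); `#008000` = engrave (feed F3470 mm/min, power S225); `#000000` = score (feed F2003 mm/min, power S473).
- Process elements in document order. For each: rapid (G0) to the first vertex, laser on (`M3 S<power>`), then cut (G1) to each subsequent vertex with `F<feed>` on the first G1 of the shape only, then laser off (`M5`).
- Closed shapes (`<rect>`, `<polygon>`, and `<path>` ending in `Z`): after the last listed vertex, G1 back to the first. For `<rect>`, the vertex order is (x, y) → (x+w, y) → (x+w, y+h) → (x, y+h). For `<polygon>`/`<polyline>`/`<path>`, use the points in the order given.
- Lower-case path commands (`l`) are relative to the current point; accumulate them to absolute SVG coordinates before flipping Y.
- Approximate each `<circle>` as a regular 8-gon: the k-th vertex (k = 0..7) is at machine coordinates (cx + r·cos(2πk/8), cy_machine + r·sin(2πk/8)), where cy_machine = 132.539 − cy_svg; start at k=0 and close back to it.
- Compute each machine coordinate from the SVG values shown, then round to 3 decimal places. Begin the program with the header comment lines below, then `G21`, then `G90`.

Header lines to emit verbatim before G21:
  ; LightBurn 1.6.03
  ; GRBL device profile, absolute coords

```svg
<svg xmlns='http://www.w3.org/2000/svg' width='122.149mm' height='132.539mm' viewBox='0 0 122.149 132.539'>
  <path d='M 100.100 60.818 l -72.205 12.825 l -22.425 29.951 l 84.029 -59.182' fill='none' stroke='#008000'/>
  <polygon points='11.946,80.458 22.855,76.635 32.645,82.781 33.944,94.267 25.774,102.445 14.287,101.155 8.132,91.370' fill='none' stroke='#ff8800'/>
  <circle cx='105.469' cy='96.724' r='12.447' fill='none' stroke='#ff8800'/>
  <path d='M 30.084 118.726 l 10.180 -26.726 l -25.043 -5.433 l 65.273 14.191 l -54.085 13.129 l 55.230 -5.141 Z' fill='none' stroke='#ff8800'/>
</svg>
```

; LightBurn 1.6.03
; GRBL device profile, absolute coords
G21
G90
G0 X100.100 Y71.721
M3 S225
G1 X27.895 Y58.896 F3470
G1 X5.470 Y28.945
G1 X89.499 Y88.127
M5
G0 X11.946 Y52.081
M3 S682
G1 X22.855 Y55.904 F1441
G1 X32.645 Y49.758
G1 X33.944 Y38.272
G1 X25.774 Y30.094
G1 X14.287 Y31.384
G1 X8.132 Y41.169
G1 X11.946 Y52.081
M5
G0 X117.916 Y35.815
M3 S682
G1 X114.270 Y44.616 F1441
G1 X105.469 Y48.262
G1 X96.668 Y44.616
G1 X93.022 Y35.815
G1 X96.668 Y27.014
G1 X105.469 Y23.368
G1 X114.270 Y27.014
G1 X117.916 Y35.815
M5
G0 X30.084 Y13.813
M3 S682
G1 X40.264 Y40.539 F1441
G1 X15.221 Y45.972
G1 X80.494 Y31.781
G1 X26.409 Y18.652
G1 X81.639 Y23.793
G1 X30.084 Y13.813
M5

Since the viewBox matches the mm dimensions, user units are millimetres directly. The only transform is the Y-flip y_m = 132.539 − y_svg.

Shape 1 is a open polyline drawn with `<path>`. Its stroke #008000 means engrave at S225, F3470. After flipping Y the toolpath is (100.100,71.721) → (27.895,58.896) → (5.470,28.945) → (89.499,88.127).

Shape 2 is a regular polygon drawn with `<polygon>`. Its stroke #ff8800 means cut at S682, F1441. After flipping Y the toolpath is (11.946,52.081) → (22.855,55.904) → (32.645,49.758) → (33.944,38.272) → (25.774,30.094) → (14.287,31.384) → (8.132,41.169) → (11.946,52.081), returning to the start.

Shape 3 is a circle drawn with `<circle>`. Its stroke #ff8800 means cut at S682, F1441. After flipping Y the toolpath is (117.916,35.815) → (114.270,44.616) → (105.469,48.262) → (96.668,44.616) → (93.022,35.815) → (96.668,27.014) → (105.469,23.368) → (114.270,27.014) → (117.916,35.815), returning to the start.

Shape 4 is a closed polygon drawn with `<path>`. Its stroke #ff8800 means cut at S682, F1441. After flipping Y the toolpath is (30.084,13.813) → (40.264,40.539) → (15.221,45.972) → (80.494,31.781) → (26.409,18.652) → (81.639,23.793) → (30.084,13.813), returning to the start.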